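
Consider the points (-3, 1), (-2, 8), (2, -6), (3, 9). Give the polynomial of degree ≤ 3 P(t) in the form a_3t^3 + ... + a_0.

Newton's divided differences:
P[-3,-2] = (8 - 1) / (-2 - (-3)) = 7
P[-2,2] = (-6 - 8) / (2 - (-2)) = -7/2
P[2,3] = (9 - (-6)) / (3 - 2) = 15
P[-3,-2,2] = (-7/2 - 7) / (2 - (-3)) = -21/10
P[-2,2,3] = (15 - (-7/2)) / (3 - (-2)) = 37/10
P[-3,-2,2,3] = (37/10 - (-21/10)) / (3 - (-3)) = 29/30
P(t) = 1 + 7·(t + 3) + (-21/10)·(t + 3)(t + 2) + (29/30)·(t + 3)(t + 2)(t - 2)
Expanding: P(t) = (29/30)t^3 + (4/5)t^2 - (221/30)t - 11/5

P(t) = (29/30)t^3 + (4/5)t^2 - (221/30)t - 11/5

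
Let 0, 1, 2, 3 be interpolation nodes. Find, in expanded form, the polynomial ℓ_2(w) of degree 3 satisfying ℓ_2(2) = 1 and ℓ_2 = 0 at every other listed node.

ℓ_2(w) = w(w - 1)(w - 3) / [(2)·(1)·(-1)]
       = (w^3 - 4w^2 + 3w) / (-2)

ℓ_2(w) = -(1/2)w^3 + 2w^2 - (3/2)w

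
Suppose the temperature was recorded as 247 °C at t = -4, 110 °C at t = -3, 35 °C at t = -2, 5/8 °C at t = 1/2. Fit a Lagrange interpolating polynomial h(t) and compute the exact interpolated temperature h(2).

L_0(2) = (5)·(4)·(3/2)/[(-1)·(-2)·(-9/2)] = -10/3
L_1(2) = (6)·(4)·(3/2)/[(1)·(-1)·(-7/2)] = 72/7
L_2(2) = (6)·(5)·(3/2)/[(2)·(1)·(-5/2)] = -9
L_3(2) = (6)·(5)·(4)/[(9/2)·(7/2)·(5/2)] = 64/21
Sum: 247·(-10/3) + 110·(72/7) + 35·(-9) + 5/8·(64/21) = -5

-5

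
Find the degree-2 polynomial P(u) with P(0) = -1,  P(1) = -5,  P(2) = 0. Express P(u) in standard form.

P(u) = (9/2)u^2 - (17/2)u - 1

L_0(u) = (u - 1)(u - 2) / [2] = (1/2)u^2 - (3/2)u + 1
L_1(u) = u(u - 2) / [-1] = -u^2 + 2u
L_2(u) = u(u - 1) / [2] = (1/2)u^2 - (1/2)u
P(u) = (-1)·L_0 + (-5)·L_1 + 0·L_2
  (-1)·L_0(u) = -(1/2)u^2 + (3/2)u - 1
  (-5)·L_1(u) = 5u^2 - 10u
  0·L_2(u) = 0
Adding term by term: (9/2)u^2 - (17/2)u - 1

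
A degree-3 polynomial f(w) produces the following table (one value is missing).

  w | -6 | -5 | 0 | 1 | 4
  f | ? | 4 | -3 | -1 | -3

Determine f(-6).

131/9

The 4 known values determine f uniquely (degree ≤ 3).
Evaluate each Lagrange basis at w = -6:
L_0(-6) = (-6)·(-7)·(-10)/[(-5)·(-6)·(-9)] = 14/9
L_1(-6) = (-1)·(-7)·(-10)/[(5)·(-1)·(-4)] = -7/2
L_2(-6) = (-1)·(-6)·(-10)/[(6)·(1)·(-3)] = 10/3
L_3(-6) = (-1)·(-6)·(-7)/[(9)·(4)·(3)] = -7/18
Sum: 4·(14/9) + (-3)·(-7/2) + (-1)·(10/3) + (-3)·(-7/18) = 131/9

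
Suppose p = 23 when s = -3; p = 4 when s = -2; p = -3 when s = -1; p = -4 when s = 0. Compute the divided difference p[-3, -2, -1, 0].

-1

p[-3,-2] = (4 - 23) / (-2 - (-3)) = -19
p[-2,-1] = (-3 - 4) / (-1 - (-2)) = -7
p[-1,0] = (-4 - (-3)) / (0 - (-1)) = -1
p[-3,-2,-1] = (-7 - (-19)) / (-1 - (-3)) = 6
p[-2,-1,0] = (-1 - (-7)) / (0 - (-2)) = 3
p[-3,-2,-1,0] = (3 - 6) / (0 - (-3)) = -1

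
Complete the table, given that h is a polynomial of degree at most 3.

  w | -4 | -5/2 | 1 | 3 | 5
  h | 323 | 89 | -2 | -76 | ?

The 4 known values determine h uniquely (degree ≤ 3).
L_0(5) = (15/2)·(4)·(2)/[(-3/2)·(-5)·(-7)] = -8/7
L_1(5) = (9)·(4)·(2)/[(3/2)·(-7/2)·(-11/2)] = 192/77
L_2(5) = (9)·(15/2)·(2)/[(5)·(7/2)·(-2)] = -27/7
L_3(5) = (9)·(15/2)·(4)/[(7)·(11/2)·(2)] = 270/77
Sum: 323·(-8/7) + 89·(192/77) + (-2)·(-27/7) + (-76)·(270/77) = -406

-406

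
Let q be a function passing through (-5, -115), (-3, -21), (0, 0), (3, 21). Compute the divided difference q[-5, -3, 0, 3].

1

q[-5,-3] = (-21 - (-115)) / (-3 - (-5)) = 47
q[-3,0] = (0 - (-21)) / (0 - (-3)) = 7
q[0,3] = (21 - 0) / (3 - 0) = 7
q[-5,-3,0] = (7 - 47) / (0 - (-5)) = -8
q[-3,0,3] = (7 - 7) / (3 - (-3)) = 0
q[-5,-3,0,3] = (0 - (-8)) / (3 - (-5)) = 1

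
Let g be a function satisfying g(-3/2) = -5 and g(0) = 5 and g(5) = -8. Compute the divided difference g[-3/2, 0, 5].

g[-3/2,0] = (5 - (-5)) / (0 - (-3/2)) = 20/3
g[0,5] = (-8 - 5) / (5 - 0) = -13/5
g[-3/2,0,5] = (-13/5 - 20/3) / (5 - (-3/2)) = -278/195

-278/195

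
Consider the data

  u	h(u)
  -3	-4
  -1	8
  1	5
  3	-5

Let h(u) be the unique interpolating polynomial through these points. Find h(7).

Using Newton's divided-difference form:
h[-3,-1] = (8 - (-4)) / (-1 - (-3)) = 6
h[-1,1] = (5 - 8) / (1 - (-1)) = -3/2
h[1,3] = (-5 - 5) / (3 - 1) = -5
h[-3,-1,1] = (-3/2 - 6) / (1 - (-3)) = -15/8
h[-1,1,3] = (-5 - (-3/2)) / (3 - (-1)) = -7/8
h[-3,-1,1,3] = (-7/8 - (-15/8)) / (3 - (-3)) = 1/6
h(7) = -4 + 6·(10) + (-15/8)·(10)·(8) + (1/6)·(10)·(8)·(6) = -14

-14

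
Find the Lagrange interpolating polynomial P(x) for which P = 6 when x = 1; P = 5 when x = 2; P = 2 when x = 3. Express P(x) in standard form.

P(x) = -x^2 + 2x + 5

L_0(x) = (x - 2)(x - 3) / [2] = (1/2)x^2 - (5/2)x + 3
L_1(x) = (x - 1)(x - 3) / [-1] = -x^2 + 4x - 3
L_2(x) = (x - 1)(x - 2) / [2] = (1/2)x^2 - (3/2)x + 1
P(x) = 6·L_0 + 5·L_1 + 2·L_2
  6·L_0(x) = 3x^2 - 15x + 18
  5·L_1(x) = -5x^2 + 20x - 15
  2·L_2(x) = x^2 - 3x + 2
Adding term by term: -x^2 + 2x + 5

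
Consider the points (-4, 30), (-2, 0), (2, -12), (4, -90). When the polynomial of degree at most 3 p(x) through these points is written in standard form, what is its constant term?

Build the Lagrange basis polynomials:
L_0(x) = (x + 2)(x - 2)(x - 4) / [-96] = -(1/96)x^3 + (1/24)x^2 + (1/24)x - 1/6
L_1(x) = (x + 4)(x - 2)(x - 4) / [48] = (1/48)x^3 - (1/24)x^2 - (1/3)x + 2/3
L_2(x) = (x + 4)(x + 2)(x - 4) / [-48] = -(1/48)x^3 - (1/24)x^2 + (1/3)x + 2/3
L_3(x) = (x + 4)(x + 2)(x - 2) / [96] = (1/96)x^3 + (1/24)x^2 - (1/24)x - 1/6
p(x) = 30·L_0 + 0·L_1 + (-12)·L_2 + (-90)·L_3
Only the constant term is needed; take it from each L_i and combine:
30·(-1/6) + 0·(2/3) + (-12)·(2/3) + (-90)·(-1/6) = 2

2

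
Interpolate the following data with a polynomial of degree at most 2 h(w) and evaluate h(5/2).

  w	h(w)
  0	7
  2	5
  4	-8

L_0(5/2) = (1/2)·(-3/2)/[(-2)·(-4)] = -3/32
L_1(5/2) = (5/2)·(-3/2)/[(2)·(-2)] = 15/16
L_2(5/2) = (5/2)·(1/2)/[(4)·(2)] = 5/32
Sum: 7·(-3/32) + 5·(15/16) + (-8)·(5/32) = 89/32

89/32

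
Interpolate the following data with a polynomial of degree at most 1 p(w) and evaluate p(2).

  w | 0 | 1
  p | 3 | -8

-19

Evaluate each Lagrange basis at w = 2:
L_0(2) = (1)/[(-1)] = -1
L_1(2) = (2)/[(1)] = 2
Sum: 3·(-1) + (-8)·(2) = -19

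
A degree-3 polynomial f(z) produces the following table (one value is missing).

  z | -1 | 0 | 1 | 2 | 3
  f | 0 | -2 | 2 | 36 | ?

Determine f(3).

124

The 4 known values determine f uniquely (degree ≤ 3).
Evaluate each Lagrange basis at z = 3:
L_0(3) = (3)·(2)·(1)/[(-1)·(-2)·(-3)] = -1
L_1(3) = (4)·(2)·(1)/[(1)·(-1)·(-2)] = 4
L_2(3) = (4)·(3)·(1)/[(2)·(1)·(-1)] = -6
L_3(3) = (4)·(3)·(2)/[(3)·(2)·(1)] = 4
Sum: 0 + (-2)·(4) + 2·(-6) + 36·(4) = 124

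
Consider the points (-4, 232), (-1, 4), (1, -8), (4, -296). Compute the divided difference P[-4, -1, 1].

14

P[-4,-1] = (4 - 232) / (-1 - (-4)) = -76
P[-1,1] = (-8 - 4) / (1 - (-1)) = -6
P[-4,-1,1] = (-6 - (-76)) / (1 - (-4)) = 14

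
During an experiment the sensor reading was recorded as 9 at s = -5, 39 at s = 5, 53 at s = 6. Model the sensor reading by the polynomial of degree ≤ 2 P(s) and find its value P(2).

L_0(2) = (-3)·(-4)/[(-10)·(-11)] = 6/55
L_1(2) = (7)·(-4)/[(10)·(-1)] = 14/5
L_2(2) = (7)·(-3)/[(11)·(1)] = -21/11
Sum: 9·(6/55) + 39·(14/5) + 53·(-21/11) = 9

9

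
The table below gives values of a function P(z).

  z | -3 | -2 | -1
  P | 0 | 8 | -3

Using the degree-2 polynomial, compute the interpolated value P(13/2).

L_0(13/2) = (17/2)·(15/2)/[(-1)·(-2)] = 255/8
L_1(13/2) = (19/2)·(15/2)/[(1)·(-1)] = -285/4
L_2(13/2) = (19/2)·(17/2)/[(2)·(1)] = 323/8
Sum: 0 + 8·(-285/4) + (-3)·(323/8) = -5529/8

-5529/8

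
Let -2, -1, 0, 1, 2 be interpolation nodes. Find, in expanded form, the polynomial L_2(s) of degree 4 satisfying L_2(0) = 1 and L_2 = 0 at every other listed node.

L_2(s) = (1/4)s^4 - (5/4)s^2 + 1

L_2(s) = (s + 2)(s + 1)(s - 1)(s - 2) / [(2)·(1)·(-1)·(-2)]
       = (s^4 - 5s^2 + 4) / (4)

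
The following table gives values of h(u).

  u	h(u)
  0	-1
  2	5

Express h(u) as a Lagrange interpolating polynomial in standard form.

L_0(u) = (u - 2) / [-2] = -(1/2)u + 1
L_1(u) = u / [2] = (1/2)u
h(u) = (-1)·L_0 + 5·L_1
  (-1)·L_0(u) = (1/2)u - 1
  5·L_1(u) = (5/2)u
Adding term by term: 3u - 1

h(u) = 3u - 1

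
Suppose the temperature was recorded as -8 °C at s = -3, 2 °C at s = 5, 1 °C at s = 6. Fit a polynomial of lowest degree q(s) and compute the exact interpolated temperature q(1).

Evaluate each Lagrange basis at s = 1:
L_0(1) = (-4)·(-5)/[(-8)·(-9)] = 5/18
L_1(1) = (4)·(-5)/[(8)·(-1)] = 5/2
L_2(1) = (4)·(-4)/[(9)·(1)] = -16/9
Sum: (-8)·(5/18) + 2·(5/2) + 1·(-16/9) = 1

1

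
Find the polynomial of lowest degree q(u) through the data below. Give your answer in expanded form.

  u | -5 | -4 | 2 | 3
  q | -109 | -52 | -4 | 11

L_0(u) = (u + 4)(u - 2)(u - 3) / [-56] = -(1/56)u^3 + (1/56)u^2 + (1/4)u - 3/7
L_1(u) = (u + 5)(u - 2)(u - 3) / [42] = (1/42)u^3 - (19/42)u + 5/7
L_2(u) = (u + 5)(u + 4)(u - 3) / [-42] = -(1/42)u^3 - (1/7)u^2 + (1/6)u + 10/7
L_3(u) = (u + 5)(u + 4)(u - 2) / [56] = (1/56)u^3 + (1/8)u^2 + (1/28)u - 5/7
q(u) = (-109)·L_0 + (-52)·L_1 + (-4)·L_2 + 11·L_3
  (-109)·L_0(u) = (109/56)u^3 - (109/56)u^2 - (109/4)u + 327/7
  (-52)·L_1(u) = -(26/21)u^3 + (494/21)u - 260/7
  (-4)·L_2(u) = (2/21)u^3 + (4/7)u^2 - (2/3)u - 40/7
  11·L_3(u) = (11/56)u^3 + (11/8)u^2 + (11/28)u - 55/7
Adding term by term: u^3 - 4u - 4

q(u) = u^3 - 4u - 4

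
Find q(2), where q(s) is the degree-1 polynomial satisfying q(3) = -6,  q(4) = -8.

Evaluate each Lagrange basis at s = 2:
L_0(2) = (-2)/[(-1)] = 2
L_1(2) = (-1)/[(1)] = -1
Sum: (-6)·(2) + (-8)·(-1) = -4

-4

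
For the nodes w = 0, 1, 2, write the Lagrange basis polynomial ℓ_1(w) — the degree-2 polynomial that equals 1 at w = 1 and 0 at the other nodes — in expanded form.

ℓ_1(w) = w(w - 2) / [(1)·(-1)]
       = (w^2 - 2w) / (-1)

ℓ_1(w) = -w^2 + 2w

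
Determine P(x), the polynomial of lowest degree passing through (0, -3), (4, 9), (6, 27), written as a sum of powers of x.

P(x) = x^2 - x - 3

Newton's divided differences:
P[0,4] = (9 - (-3)) / (4 - 0) = 3
P[4,6] = (27 - 9) / (6 - 4) = 9
P[0,4,6] = (9 - 3) / (6 - 0) = 1
P(x) = -3 + 3·x + 1·x(x - 4)
Expanding: P(x) = x^2 - x - 3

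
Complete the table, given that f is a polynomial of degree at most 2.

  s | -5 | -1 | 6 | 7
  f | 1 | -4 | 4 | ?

The 3 known values determine f uniquely (degree ≤ 2).
L_0(7) = (8)·(1)/[(-4)·(-11)] = 2/11
L_1(7) = (12)·(1)/[(4)·(-7)] = -3/7
L_2(7) = (12)·(8)/[(11)·(7)] = 96/77
Sum: 1·(2/11) + (-4)·(-3/7) + 4·(96/77) = 530/77

530/77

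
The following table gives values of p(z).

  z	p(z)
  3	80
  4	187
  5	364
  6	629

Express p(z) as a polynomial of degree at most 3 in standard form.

p(z) = 3z^3 - z^2 + 3z - 1

L_0(z) = (z - 4)(z - 5)(z - 6) / [-6] = -(1/6)z^3 + (5/2)z^2 - (37/3)z + 20
L_1(z) = (z - 3)(z - 5)(z - 6) / [2] = (1/2)z^3 - 7z^2 + (63/2)z - 45
L_2(z) = (z - 3)(z - 4)(z - 6) / [-2] = -(1/2)z^3 + (13/2)z^2 - 27z + 36
L_3(z) = (z - 3)(z - 4)(z - 5) / [6] = (1/6)z^3 - 2z^2 + (47/6)z - 10
p(z) = 80·L_0 + 187·L_1 + 364·L_2 + 629·L_3
  80·L_0(z) = -(40/3)z^3 + 200z^2 - (2960/3)z + 1600
  187·L_1(z) = (187/2)z^3 - 1309z^2 + (11781/2)z - 8415
  364·L_2(z) = -182z^3 + 2366z^2 - 9828z + 13104
  629·L_3(z) = (629/6)z^3 - 1258z^2 + (29563/6)z - 6290
Adding term by term: 3z^3 - z^2 + 3z - 1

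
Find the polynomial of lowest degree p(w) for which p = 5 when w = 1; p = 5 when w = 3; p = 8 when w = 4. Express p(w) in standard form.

Newton's divided differences:
p[1,3] = (5 - 5) / (3 - 1) = 0
p[3,4] = (8 - 5) / (4 - 3) = 3
p[1,3,4] = (3 - 0) / (4 - 1) = 1
p(w) = 5 + 1·(w - 1)(w - 3)
Expanding: p(w) = w^2 - 4w + 8

p(w) = w^2 - 4w + 8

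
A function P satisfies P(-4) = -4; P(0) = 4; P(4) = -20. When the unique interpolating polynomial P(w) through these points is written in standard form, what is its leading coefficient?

-1

The leading coefficient equals the top divided difference P[-4,0,4].
P[-4,0] = (4 - (-4)) / (0 - (-4)) = 2
P[0,4] = (-20 - 4) / (4 - 0) = -6
P[-4,0,4] = (-6 - 2) / (4 - (-4)) = -1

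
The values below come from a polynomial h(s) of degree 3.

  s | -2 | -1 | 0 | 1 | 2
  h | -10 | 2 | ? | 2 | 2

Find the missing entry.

4

The 4 known values determine h uniquely (degree ≤ 3).
Evaluate each Lagrange basis at s = 0:
L_0(0) = (1)·(-1)·(-2)/[(-1)·(-3)·(-4)] = -1/6
L_1(0) = (2)·(-1)·(-2)/[(1)·(-2)·(-3)] = 2/3
L_2(0) = (2)·(1)·(-2)/[(3)·(2)·(-1)] = 2/3
L_3(0) = (2)·(1)·(-1)/[(4)·(3)·(1)] = -1/6
Sum: (-10)·(-1/6) + 2·(2/3) + 2·(2/3) + 2·(-1/6) = 4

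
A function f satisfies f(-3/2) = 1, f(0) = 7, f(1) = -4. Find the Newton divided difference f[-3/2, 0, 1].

-6

f[-3/2,0] = (7 - 1) / (0 - (-3/2)) = 4
f[0,1] = (-4 - 7) / (1 - 0) = -11
f[-3/2,0,1] = (-11 - 4) / (1 - (-3/2)) = -6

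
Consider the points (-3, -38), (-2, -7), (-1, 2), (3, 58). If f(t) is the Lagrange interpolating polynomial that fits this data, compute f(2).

17

Evaluate each Lagrange basis at t = 2:
L_0(2) = (4)·(3)·(-1)/[(-1)·(-2)·(-6)] = 1
L_1(2) = (5)·(3)·(-1)/[(1)·(-1)·(-5)] = -3
L_2(2) = (5)·(4)·(-1)/[(2)·(1)·(-4)] = 5/2
L_3(2) = (5)·(4)·(3)/[(6)·(5)·(4)] = 1/2
Sum: (-38)·(1) + (-7)·(-3) + 2·(5/2) + 58·(1/2) = 17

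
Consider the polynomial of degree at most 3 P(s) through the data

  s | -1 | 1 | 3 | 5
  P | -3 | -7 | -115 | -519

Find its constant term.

-4

L_0(s) = (s - 1)(s - 3)(s - 5) / [-48] = -(1/48)s^3 + (3/16)s^2 - (23/48)s + 5/16
L_1(s) = (s + 1)(s - 3)(s - 5) / [16] = (1/16)s^3 - (7/16)s^2 + (7/16)s + 15/16
L_2(s) = (s + 1)(s - 1)(s - 5) / [-16] = -(1/16)s^3 + (5/16)s^2 + (1/16)s - 5/16
L_3(s) = (s + 1)(s - 1)(s - 3) / [48] = (1/48)s^3 - (1/16)s^2 - (1/48)s + 1/16
P(s) = (-3)·L_0 + (-7)·L_1 + (-115)·L_2 + (-519)·L_3
Only the constant term is needed; take it from each L_i and combine:
(-3)·(5/16) + (-7)·(15/16) + (-115)·(-5/16) + (-519)·(1/16) = -4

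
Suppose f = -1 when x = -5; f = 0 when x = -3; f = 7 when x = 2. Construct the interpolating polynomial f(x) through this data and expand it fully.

f(x) = (9/70)x^2 + (107/70)x + 24/7

L_0(x) = (x + 3)(x - 2) / [14] = (1/14)x^2 + (1/14)x - 3/7
L_1(x) = (x + 5)(x - 2) / [-10] = -(1/10)x^2 - (3/10)x + 1
L_2(x) = (x + 5)(x + 3) / [35] = (1/35)x^2 + (8/35)x + 3/7
f(x) = (-1)·L_0 + 0·L_1 + 7·L_2
  (-1)·L_0(x) = -(1/14)x^2 - (1/14)x + 3/7
  0·L_1(x) = 0
  7·L_2(x) = (1/5)x^2 + (8/5)x + 3
Adding term by term: (9/70)x^2 + (107/70)x + 24/7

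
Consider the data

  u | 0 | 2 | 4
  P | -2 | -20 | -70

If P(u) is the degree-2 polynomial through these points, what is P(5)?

Evaluate each Lagrange basis at u = 5:
L_0(5) = (3)·(1)/[(-2)·(-4)] = 3/8
L_1(5) = (5)·(1)/[(2)·(-2)] = -5/4
L_2(5) = (5)·(3)/[(4)·(2)] = 15/8
Sum: (-2)·(3/8) + (-20)·(-5/4) + (-70)·(15/8) = -107

-107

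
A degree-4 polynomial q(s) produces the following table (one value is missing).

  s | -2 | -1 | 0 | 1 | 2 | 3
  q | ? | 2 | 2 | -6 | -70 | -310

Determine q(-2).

-30

The 5 known values determine q uniquely (degree ≤ 4).
L_0(-2) = (-2)·(-3)·(-4)·(-5)/[(-1)·(-2)·(-3)·(-4)] = 5
L_1(-2) = (-1)·(-3)·(-4)·(-5)/[(1)·(-1)·(-2)·(-3)] = -10
L_2(-2) = (-1)·(-2)·(-4)·(-5)/[(2)·(1)·(-1)·(-2)] = 10
L_3(-2) = (-1)·(-2)·(-3)·(-5)/[(3)·(2)·(1)·(-1)] = -5
L_4(-2) = (-1)·(-2)·(-3)·(-4)/[(4)·(3)·(2)·(1)] = 1
Sum: 2·(5) + 2·(-10) + (-6)·(10) + (-70)·(-5) + (-310)·(1) = -30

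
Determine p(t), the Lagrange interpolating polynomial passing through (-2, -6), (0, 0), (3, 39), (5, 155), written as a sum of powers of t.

p(t) = t^3 + t^2 + t

Build the Lagrange basis polynomials:
L_0(t) = t(t - 3)(t - 5) / [-70] = -(1/70)t^3 + (4/35)t^2 - (3/14)t
L_1(t) = (t + 2)(t - 3)(t - 5) / [30] = (1/30)t^3 - (1/5)t^2 - (1/30)t + 1
L_2(t) = (t + 2)t(t - 5) / [-30] = -(1/30)t^3 + (1/10)t^2 + (1/3)t
L_3(t) = (t + 2)t(t - 3) / [70] = (1/70)t^3 - (1/70)t^2 - (3/35)t
p(t) = (-6)·L_0 + 0·L_1 + 39·L_2 + 155·L_3
  (-6)·L_0(t) = (3/35)t^3 - (24/35)t^2 + (9/7)t
  0·L_1(t) = 0
  39·L_2(t) = -(13/10)t^3 + (39/10)t^2 + 13t
  155·L_3(t) = (31/14)t^3 - (31/14)t^2 - (93/7)t
Adding term by term: t^3 + t^2 + t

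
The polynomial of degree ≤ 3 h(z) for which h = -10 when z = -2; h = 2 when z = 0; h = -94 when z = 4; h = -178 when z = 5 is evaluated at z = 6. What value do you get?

Using Newton's divided-difference form:
h[-2,0] = (2 - (-10)) / (0 - (-2)) = 6
h[0,4] = (-94 - 2) / (4 - 0) = -24
h[4,5] = (-178 - (-94)) / (5 - 4) = -84
h[-2,0,4] = (-24 - 6) / (4 - (-2)) = -5
h[0,4,5] = (-84 - (-24)) / (5 - 0) = -12
h[-2,0,4,5] = (-12 - (-5)) / (5 - (-2)) = -1
h(6) = -10 + 6·(8) + (-5)·(8)·(6) + (-1)·(8)·(6)·(2) = -298

-298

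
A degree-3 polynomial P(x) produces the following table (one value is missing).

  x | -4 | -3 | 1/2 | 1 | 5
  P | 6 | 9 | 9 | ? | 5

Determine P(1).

The 4 known values determine P uniquely (degree ≤ 3).
L_0(1) = (4)·(1/2)·(-4)/[(-1)·(-9/2)·(-9)] = 16/81
L_1(1) = (5)·(1/2)·(-4)/[(1)·(-7/2)·(-8)] = -5/14
L_2(1) = (5)·(4)·(-4)/[(9/2)·(7/2)·(-9/2)] = 640/567
L_3(1) = (5)·(4)·(1/2)/[(9)·(8)·(9/2)] = 5/162
Sum: 6·(16/81) + 9·(-5/14) + 9·(640/567) + 5·(5/162) = 671/81

671/81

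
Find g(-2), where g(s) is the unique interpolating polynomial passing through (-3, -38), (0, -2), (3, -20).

Evaluate each Lagrange basis at s = -2:
L_0(-2) = (-2)·(-5)/[(-3)·(-6)] = 5/9
L_1(-2) = (1)·(-5)/[(3)·(-3)] = 5/9
L_2(-2) = (1)·(-2)/[(6)·(3)] = -1/9
Sum: (-38)·(5/9) + (-2)·(5/9) + (-20)·(-1/9) = -20

-20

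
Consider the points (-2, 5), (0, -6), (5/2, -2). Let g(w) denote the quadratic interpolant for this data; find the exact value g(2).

-197/45

L_0(2) = (2)·(-1/2)/[(-2)·(-9/2)] = -1/9
L_1(2) = (4)·(-1/2)/[(2)·(-5/2)] = 2/5
L_2(2) = (4)·(2)/[(9/2)·(5/2)] = 32/45
Sum: 5·(-1/9) + (-6)·(2/5) + (-2)·(32/45) = -197/45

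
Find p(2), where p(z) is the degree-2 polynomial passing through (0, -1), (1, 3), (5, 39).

9

Evaluate each Lagrange basis at z = 2:
L_0(2) = (1)·(-3)/[(-1)·(-5)] = -3/5
L_1(2) = (2)·(-3)/[(1)·(-4)] = 3/2
L_2(2) = (2)·(1)/[(5)·(4)] = 1/10
Sum: (-1)·(-3/5) + 3·(3/2) + 39·(1/10) = 9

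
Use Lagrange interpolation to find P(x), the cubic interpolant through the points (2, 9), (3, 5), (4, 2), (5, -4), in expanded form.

Build the Lagrange basis polynomials:
L_0(x) = (x - 3)(x - 4)(x - 5) / [-6] = -(1/6)x^3 + 2x^2 - (47/6)x + 10
L_1(x) = (x - 2)(x - 4)(x - 5) / [2] = (1/2)x^3 - (11/2)x^2 + 19x - 20
L_2(x) = (x - 2)(x - 3)(x - 5) / [-2] = -(1/2)x^3 + 5x^2 - (31/2)x + 15
L_3(x) = (x - 2)(x - 3)(x - 4) / [6] = (1/6)x^3 - (3/2)x^2 + (13/3)x - 4
P(x) = 9·L_0 + 5·L_1 + 2·L_2 + (-4)·L_3
  9·L_0(x) = -(3/2)x^3 + 18x^2 - (141/2)x + 90
  5·L_1(x) = (5/2)x^3 - (55/2)x^2 + 95x - 100
  2·L_2(x) = -x^3 + 10x^2 - 31x + 30
  (-4)·L_3(x) = -(2/3)x^3 + 6x^2 - (52/3)x + 16
Adding term by term: -(2/3)x^3 + (13/2)x^2 - (143/6)x + 36

P(x) = -(2/3)x^3 + (13/2)x^2 - (143/6)x + 36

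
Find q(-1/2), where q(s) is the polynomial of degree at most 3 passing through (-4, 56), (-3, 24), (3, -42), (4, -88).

Evaluate each Lagrange basis at s = -1/2:
L_0(-1/2) = (5/2)·(-7/2)·(-9/2)/[(-1)·(-7)·(-8)] = -45/64
L_1(-1/2) = (7/2)·(-7/2)·(-9/2)/[(1)·(-6)·(-7)] = 21/16
L_2(-1/2) = (7/2)·(5/2)·(-9/2)/[(7)·(6)·(-1)] = 15/16
L_3(-1/2) = (7/2)·(5/2)·(-7/2)/[(8)·(7)·(1)] = -35/64
Sum: 56·(-45/64) + 24·(21/16) + (-42)·(15/16) + (-88)·(-35/64) = 7/8

7/8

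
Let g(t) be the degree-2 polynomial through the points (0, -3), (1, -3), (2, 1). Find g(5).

Using Newton's divided-difference form:
g[0,1] = (-3 - (-3)) / (1 - 0) = 0
g[1,2] = (1 - (-3)) / (2 - 1) = 4
g[0,1,2] = (4 - 0) / (2 - 0) = 2
g(5) = -3 + 0·(5) + 2·(5)·(4) = 37

37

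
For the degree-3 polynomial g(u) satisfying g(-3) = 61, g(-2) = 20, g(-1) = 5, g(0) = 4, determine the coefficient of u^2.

L_0(u) = (u + 2)(u + 1)u / [-6] = -(1/6)u^3 - (1/2)u^2 - (1/3)u
L_1(u) = (u + 3)(u + 1)u / [2] = (1/2)u^3 + 2u^2 + (3/2)u
L_2(u) = (u + 3)(u + 2)u / [-2] = -(1/2)u^3 - (5/2)u^2 - 3u
L_3(u) = (u + 3)(u + 2)(u + 1) / [6] = (1/6)u^3 + u^2 + (11/6)u + 1
g(u) = 61·L_0 + 20·L_1 + 5·L_2 + 4·L_3
Only the coefficient of u^2 is needed; take it from each L_i and combine:
61·(-1/2) + 20·(2) + 5·(-5/2) + 4·(1) = 1

1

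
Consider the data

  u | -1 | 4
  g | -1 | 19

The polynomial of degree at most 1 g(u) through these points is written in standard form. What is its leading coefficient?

L_0(u) = (u - 4) / [-5] = -(1/5)u + 4/5
L_1(u) = (u + 1) / [5] = (1/5)u + 1/5
g(u) = (-1)·L_0 + 19·L_1
Only the coefficient of u is needed; take it from each L_i and combine:
(-1)·(-1/5) + 19·(1/5) = 4

4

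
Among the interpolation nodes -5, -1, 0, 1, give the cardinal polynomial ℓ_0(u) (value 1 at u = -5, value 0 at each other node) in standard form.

ℓ_0(u) = (u + 1)u(u - 1) / [(-4)·(-5)·(-6)]
       = (u^3 - u) / (-120)

ℓ_0(u) = -(1/120)u^3 + (1/120)u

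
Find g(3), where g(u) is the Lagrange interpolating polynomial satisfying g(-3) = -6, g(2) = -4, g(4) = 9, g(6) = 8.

Evaluate each Lagrange basis at u = 3:
L_0(3) = (1)·(-1)·(-3)/[(-5)·(-7)·(-9)] = -1/105
L_1(3) = (6)·(-1)·(-3)/[(5)·(-2)·(-4)] = 9/20
L_2(3) = (6)·(1)·(-3)/[(7)·(2)·(-2)] = 9/14
L_3(3) = (6)·(1)·(-1)/[(9)·(4)·(2)] = -1/12
Sum: (-6)·(-1/105) + (-4)·(9/20) + 9·(9/14) + 8·(-1/12) = 709/210

709/210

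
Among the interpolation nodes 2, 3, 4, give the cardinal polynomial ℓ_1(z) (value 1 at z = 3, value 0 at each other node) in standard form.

ℓ_1(z) = (z - 2)(z - 4) / [(1)·(-1)]
       = (z^2 - 6z + 8) / (-1)

ℓ_1(z) = -z^2 + 6z - 8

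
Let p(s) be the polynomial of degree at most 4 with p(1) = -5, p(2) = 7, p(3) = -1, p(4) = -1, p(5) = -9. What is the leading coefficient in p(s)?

-11/6

The leading coefficient equals the top divided difference p[1,2,3,4,5].
p[1,2] = (7 - (-5)) / (2 - 1) = 12
p[2,3] = (-1 - 7) / (3 - 2) = -8
p[3,4] = (-1 - (-1)) / (4 - 3) = 0
p[4,5] = (-9 - (-1)) / (5 - 4) = -8
p[1,2,3] = (-8 - 12) / (3 - 1) = -10
p[2,3,4] = (0 - (-8)) / (4 - 2) = 4
p[3,4,5] = (-8 - 0) / (5 - 3) = -4
p[1,2,3,4] = (4 - (-10)) / (4 - 1) = 14/3
p[2,3,4,5] = (-4 - 4) / (5 - 2) = -8/3
p[1,2,3,4,5] = (-8/3 - 14/3) / (5 - 1) = -11/6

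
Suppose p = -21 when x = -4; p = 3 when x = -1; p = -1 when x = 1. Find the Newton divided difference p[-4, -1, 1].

-2

p[-4,-1] = (3 - (-21)) / (-1 - (-4)) = 8
p[-1,1] = (-1 - 3) / (1 - (-1)) = -2
p[-4,-1,1] = (-2 - 8) / (1 - (-4)) = -2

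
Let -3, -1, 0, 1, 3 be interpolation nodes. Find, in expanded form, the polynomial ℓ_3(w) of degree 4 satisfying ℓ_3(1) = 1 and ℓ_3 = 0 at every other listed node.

ℓ_3(w) = -(1/16)w^4 - (1/16)w^3 + (9/16)w^2 + (9/16)w

ℓ_3(w) = (w + 3)(w + 1)w(w - 3) / [(4)·(2)·(1)·(-2)]
       = (w^4 + w^3 - 9w^2 - 9w) / (-16)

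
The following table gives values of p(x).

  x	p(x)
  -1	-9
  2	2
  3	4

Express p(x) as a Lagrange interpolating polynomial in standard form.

p(x) = -(5/12)x^2 + (49/12)x - 9/2

L_0(x) = (x - 2)(x - 3) / [12] = (1/12)x^2 - (5/12)x + 1/2
L_1(x) = (x + 1)(x - 3) / [-3] = -(1/3)x^2 + (2/3)x + 1
L_2(x) = (x + 1)(x - 2) / [4] = (1/4)x^2 - (1/4)x - 1/2
p(x) = (-9)·L_0 + 2·L_1 + 4·L_2
  (-9)·L_0(x) = -(3/4)x^2 + (15/4)x - 9/2
  2·L_1(x) = -(2/3)x^2 + (4/3)x + 2
  4·L_2(x) = x^2 - x - 2
Adding term by term: -(5/12)x^2 + (49/12)x - 9/2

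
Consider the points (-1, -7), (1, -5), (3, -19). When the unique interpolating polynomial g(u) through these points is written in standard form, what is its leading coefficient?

-2

The leading coefficient equals the top divided difference g[-1,1,3].
g[-1,1] = (-5 - (-7)) / (1 - (-1)) = 1
g[1,3] = (-19 - (-5)) / (3 - 1) = -7
g[-1,1,3] = (-7 - 1) / (3 - (-1)) = -2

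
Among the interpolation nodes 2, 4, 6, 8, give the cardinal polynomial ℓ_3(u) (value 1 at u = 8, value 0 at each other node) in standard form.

ℓ_3(u) = (1/48)u^3 - (1/4)u^2 + (11/12)u - 1

ℓ_3(u) = (u - 2)(u - 4)(u - 6) / [(6)·(4)·(2)]
       = (u^3 - 12u^2 + 44u - 48) / (48)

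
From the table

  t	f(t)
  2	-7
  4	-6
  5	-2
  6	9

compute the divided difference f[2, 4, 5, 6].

f[2,4] = (-6 - (-7)) / (4 - 2) = 1/2
f[4,5] = (-2 - (-6)) / (5 - 4) = 4
f[5,6] = (9 - (-2)) / (6 - 5) = 11
f[2,4,5] = (4 - 1/2) / (5 - 2) = 7/6
f[4,5,6] = (11 - 4) / (6 - 4) = 7/2
f[2,4,5,6] = (7/2 - 7/6) / (6 - 2) = 7/12

7/12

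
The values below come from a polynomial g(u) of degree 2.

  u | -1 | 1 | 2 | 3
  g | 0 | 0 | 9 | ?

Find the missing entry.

The 3 known values determine g uniquely (degree ≤ 2).
Evaluate each Lagrange basis at u = 3:
L_0(3) = (2)·(1)/[(-2)·(-3)] = 1/3
L_1(3) = (4)·(1)/[(2)·(-1)] = -2
L_2(3) = (4)·(2)/[(3)·(1)] = 8/3
Sum: 0 + 0 + 9·(8/3) = 24

24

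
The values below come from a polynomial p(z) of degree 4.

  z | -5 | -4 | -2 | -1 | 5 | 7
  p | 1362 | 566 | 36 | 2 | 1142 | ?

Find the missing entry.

The 5 known values determine p uniquely (degree ≤ 4).
Evaluate each Lagrange basis at z = 7:
L_0(7) = (11)·(9)·(8)·(2)/[(-1)·(-3)·(-4)·(-10)] = 66/5
L_1(7) = (12)·(9)·(8)·(2)/[(1)·(-2)·(-3)·(-9)] = -32
L_2(7) = (12)·(11)·(8)·(2)/[(3)·(2)·(-1)·(-7)] = 352/7
L_3(7) = (12)·(11)·(9)·(2)/[(4)·(3)·(1)·(-6)] = -33
L_4(7) = (12)·(11)·(9)·(8)/[(10)·(9)·(7)·(6)] = 88/35
Sum: 1362·(66/5) + 566·(-32) + 36·(352/7) + 2·(-33) + 1142·(88/35) = 4482

4482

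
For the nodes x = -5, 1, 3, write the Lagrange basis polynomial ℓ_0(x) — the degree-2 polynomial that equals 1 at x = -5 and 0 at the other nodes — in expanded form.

ℓ_0(x) = (x - 1)(x - 3) / [(-6)·(-8)]
       = (x^2 - 4x + 3) / (48)

ℓ_0(x) = (1/48)x^2 - (1/12)x + 1/16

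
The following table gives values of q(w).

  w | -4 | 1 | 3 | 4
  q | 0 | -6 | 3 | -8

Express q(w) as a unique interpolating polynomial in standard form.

Newton's divided differences:
q[-4,1] = (-6 - 0) / (1 - (-4)) = -6/5
q[1,3] = (3 - (-6)) / (3 - 1) = 9/2
q[3,4] = (-8 - 3) / (4 - 3) = -11
q[-4,1,3] = (9/2 - (-6/5)) / (3 - (-4)) = 57/70
q[1,3,4] = (-11 - 9/2) / (4 - 1) = -31/6
q[-4,1,3,4] = (-31/6 - 57/70) / (4 - (-4)) = -157/210
q(w) = (-6/5)·(w + 4) + (57/70)·(w + 4)(w - 1) + (-157/210)·(w + 4)(w - 1)(w - 3)
Expanding: q(w) = -(157/210)w^3 + (57/70)w^2 + (1151/105)w - 596/35

q(w) = -(157/210)w^3 + (57/70)w^2 + (1151/105)w - 596/35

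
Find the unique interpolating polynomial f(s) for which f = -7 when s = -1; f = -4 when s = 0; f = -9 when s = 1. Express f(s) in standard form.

Newton's divided differences:
f[-1,0] = (-4 - (-7)) / (0 - (-1)) = 3
f[0,1] = (-9 - (-4)) / (1 - 0) = -5
f[-1,0,1] = (-5 - 3) / (1 - (-1)) = -4
f(s) = -7 + 3·(s + 1) + (-4)·(s + 1)s
Expanding: f(s) = -4s^2 - s - 4

f(s) = -4s^2 - s - 4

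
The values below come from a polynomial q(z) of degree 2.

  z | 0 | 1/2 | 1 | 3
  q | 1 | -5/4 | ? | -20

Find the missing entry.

The 3 known values determine q uniquely (degree ≤ 2).
Evaluate each Lagrange basis at z = 1:
L_0(1) = (1/2)·(-2)/[(-1/2)·(-3)] = -2/3
L_1(1) = (1)·(-2)/[(1/2)·(-5/2)] = 8/5
L_2(1) = (1)·(1/2)/[(3)·(5/2)] = 1/15
Sum: 1·(-2/3) + (-5/4)·(8/5) + (-20)·(1/15) = -4

-4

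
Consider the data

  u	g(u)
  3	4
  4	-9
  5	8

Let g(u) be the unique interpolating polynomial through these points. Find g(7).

Evaluate each Lagrange basis at u = 7:
L_0(7) = (3)·(2)/[(-1)·(-2)] = 3
L_1(7) = (4)·(2)/[(1)·(-1)] = -8
L_2(7) = (4)·(3)/[(2)·(1)] = 6
Sum: 4·(3) + (-9)·(-8) + 8·(6) = 132

132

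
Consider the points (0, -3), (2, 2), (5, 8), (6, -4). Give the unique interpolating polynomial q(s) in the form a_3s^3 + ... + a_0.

q(s) = -(17/30)s^3 + (58/15)s^2 - (89/30)s - 3

Newton's divided differences:
q[0,2] = (2 - (-3)) / (2 - 0) = 5/2
q[2,5] = (8 - 2) / (5 - 2) = 2
q[5,6] = (-4 - 8) / (6 - 5) = -12
q[0,2,5] = (2 - 5/2) / (5 - 0) = -1/10
q[2,5,6] = (-12 - 2) / (6 - 2) = -7/2
q[0,2,5,6] = (-7/2 - (-1/10)) / (6 - 0) = -17/30
q(s) = -3 + (5/2)·s + (-1/10)·s(s - 2) + (-17/30)·s(s - 2)(s - 5)
Expanding: q(s) = -(17/30)s^3 + (58/15)s^2 - (89/30)s - 3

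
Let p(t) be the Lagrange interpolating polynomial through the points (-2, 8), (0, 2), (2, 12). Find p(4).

38

Evaluate each Lagrange basis at t = 4:
L_0(4) = (4)·(2)/[(-2)·(-4)] = 1
L_1(4) = (6)·(2)/[(2)·(-2)] = -3
L_2(4) = (6)·(4)/[(4)·(2)] = 3
Sum: 8·(1) + 2·(-3) + 12·(3) = 38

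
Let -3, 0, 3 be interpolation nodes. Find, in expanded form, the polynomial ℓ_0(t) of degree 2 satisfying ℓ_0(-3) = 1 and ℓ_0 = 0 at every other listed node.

ℓ_0(t) = t(t - 3) / [(-3)·(-6)]
       = (t^2 - 3t) / (18)

ℓ_0(t) = (1/18)t^2 - (1/6)t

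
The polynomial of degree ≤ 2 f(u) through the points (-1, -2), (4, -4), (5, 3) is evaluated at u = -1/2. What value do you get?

Evaluate each Lagrange basis at u = -1/2:
L_0(-1/2) = (-9/2)·(-11/2)/[(-5)·(-6)] = 33/40
L_1(-1/2) = (1/2)·(-11/2)/[(5)·(-1)] = 11/20
L_2(-1/2) = (1/2)·(-9/2)/[(6)·(1)] = -3/8
Sum: (-2)·(33/40) + (-4)·(11/20) + 3·(-3/8) = -199/40

-199/40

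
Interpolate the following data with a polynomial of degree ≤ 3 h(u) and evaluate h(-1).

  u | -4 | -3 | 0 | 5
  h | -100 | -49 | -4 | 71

L_0(-1) = (2)·(-1)·(-6)/[(-1)·(-4)·(-9)] = -1/3
L_1(-1) = (3)·(-1)·(-6)/[(1)·(-3)·(-8)] = 3/4
L_2(-1) = (3)·(2)·(-6)/[(4)·(3)·(-5)] = 3/5
L_3(-1) = (3)·(2)·(-1)/[(9)·(8)·(5)] = -1/60
Sum: (-100)·(-1/3) + (-49)·(3/4) + (-4)·(3/5) + 71·(-1/60) = -7

-7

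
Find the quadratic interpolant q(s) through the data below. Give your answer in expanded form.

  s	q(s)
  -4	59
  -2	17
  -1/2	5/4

q(s) = 3s^2 - 3s - 1

L_0(s) = (s + 2)(s + 1/2) / [7] = (1/7)s^2 + (5/14)s + 1/7
L_1(s) = (s + 4)(s + 1/2) / [-3] = -(1/3)s^2 - (3/2)s - 2/3
L_2(s) = (s + 4)(s + 2) / [21/4] = (4/21)s^2 + (8/7)s + 32/21
q(s) = 59·L_0 + 17·L_1 + (5/4)·L_2
  59·L_0(s) = (59/7)s^2 + (295/14)s + 59/7
  17·L_1(s) = -(17/3)s^2 - (51/2)s - 34/3
  (5/4)·L_2(s) = (5/21)s^2 + (10/7)s + 40/21
Adding term by term: 3s^2 - 3s - 1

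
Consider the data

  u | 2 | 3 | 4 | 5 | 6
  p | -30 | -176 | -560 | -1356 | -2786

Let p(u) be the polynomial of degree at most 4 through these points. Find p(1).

4

Evaluate each Lagrange basis at u = 1:
L_0(1) = (-2)·(-3)·(-4)·(-5)/[(-1)·(-2)·(-3)·(-4)] = 5
L_1(1) = (-1)·(-3)·(-4)·(-5)/[(1)·(-1)·(-2)·(-3)] = -10
L_2(1) = (-1)·(-2)·(-4)·(-5)/[(2)·(1)·(-1)·(-2)] = 10
L_3(1) = (-1)·(-2)·(-3)·(-5)/[(3)·(2)·(1)·(-1)] = -5
L_4(1) = (-1)·(-2)·(-3)·(-4)/[(4)·(3)·(2)·(1)] = 1
Sum: (-30)·(5) + (-176)·(-10) + (-560)·(10) + (-1356)·(-5) + (-2786)·(1) = 4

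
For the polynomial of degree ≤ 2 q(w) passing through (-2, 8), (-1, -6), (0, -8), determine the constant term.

-8

L_0(w) = (w + 1)w / [2] = (1/2)w^2 + (1/2)w
L_1(w) = (w + 2)w / [-1] = -w^2 - 2w
L_2(w) = (w + 2)(w + 1) / [2] = (1/2)w^2 + (3/2)w + 1
q(w) = 8·L_0 + (-6)·L_1 + (-8)·L_2
Only the constant term is needed; take it from each L_i and combine:
8·(0) + (-6)·(0) + (-8)·(1) = -8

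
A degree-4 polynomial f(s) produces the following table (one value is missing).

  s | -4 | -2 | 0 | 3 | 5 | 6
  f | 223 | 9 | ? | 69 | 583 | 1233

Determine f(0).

The 5 known values determine f uniquely (degree ≤ 4).
Evaluate each Lagrange basis at s = 0:
L_0(0) = (2)·(-3)·(-5)·(-6)/[(-2)·(-7)·(-9)·(-10)] = -1/7
L_1(0) = (4)·(-3)·(-5)·(-6)/[(2)·(-5)·(-7)·(-8)] = 9/14
L_2(0) = (4)·(2)·(-5)·(-6)/[(7)·(5)·(-2)·(-3)] = 8/7
L_3(0) = (4)·(2)·(-3)·(-6)/[(9)·(7)·(2)·(-1)] = -8/7
L_4(0) = (4)·(2)·(-3)·(-5)/[(10)·(8)·(3)·(1)] = 1/2
Sum: 223·(-1/7) + 9·(9/14) + 69·(8/7) + 583·(-8/7) + 1233·(1/2) = 3

3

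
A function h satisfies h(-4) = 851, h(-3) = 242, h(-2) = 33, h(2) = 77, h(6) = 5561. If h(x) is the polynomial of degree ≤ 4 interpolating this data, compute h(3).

Evaluate each Lagrange basis at x = 3:
L_0(3) = (6)·(5)·(1)·(-3)/[(-1)·(-2)·(-6)·(-10)] = -3/4
L_1(3) = (7)·(5)·(1)·(-3)/[(1)·(-1)·(-5)·(-9)] = 7/3
L_2(3) = (7)·(6)·(1)·(-3)/[(2)·(1)·(-4)·(-8)] = -63/32
L_3(3) = (7)·(6)·(5)·(-3)/[(6)·(5)·(4)·(-4)] = 21/16
L_4(3) = (7)·(6)·(5)·(1)/[(10)·(9)·(8)·(4)] = 7/96
Sum: 851·(-3/4) + 242·(7/3) + 33·(-63/32) + 77·(21/16) + 5561·(7/96) = 368

368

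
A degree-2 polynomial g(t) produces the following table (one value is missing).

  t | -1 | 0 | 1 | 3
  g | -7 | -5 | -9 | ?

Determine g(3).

The 3 known values determine g uniquely (degree ≤ 2).
L_0(3) = (3)·(2)/[(-1)·(-2)] = 3
L_1(3) = (4)·(2)/[(1)·(-1)] = -8
L_2(3) = (4)·(3)/[(2)·(1)] = 6
Sum: (-7)·(3) + (-5)·(-8) + (-9)·(6) = -35

-35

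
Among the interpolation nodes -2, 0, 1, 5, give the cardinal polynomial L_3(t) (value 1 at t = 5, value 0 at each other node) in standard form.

L_3(t) = (t + 2)t(t - 1) / [(7)·(5)·(4)]
       = (t^3 + t^2 - 2t) / (140)

L_3(t) = (1/140)t^3 + (1/140)t^2 - (1/70)t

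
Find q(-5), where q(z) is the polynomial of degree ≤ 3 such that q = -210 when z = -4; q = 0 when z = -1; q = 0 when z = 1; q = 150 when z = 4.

Evaluate each Lagrange basis at z = -5:
L_0(-5) = (-4)·(-6)·(-9)/[(-3)·(-5)·(-8)] = 9/5
L_1(-5) = (-1)·(-6)·(-9)/[(3)·(-2)·(-5)] = -9/5
L_2(-5) = (-1)·(-4)·(-9)/[(5)·(2)·(-3)] = 6/5
L_3(-5) = (-1)·(-4)·(-6)/[(8)·(5)·(3)] = -1/5
Sum: (-210)·(9/5) + 0 + 0 + 150·(-1/5) = -408

-408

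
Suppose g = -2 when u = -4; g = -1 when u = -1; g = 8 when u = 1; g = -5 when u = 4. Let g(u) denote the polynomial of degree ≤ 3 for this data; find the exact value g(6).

Evaluate each Lagrange basis at u = 6:
L_0(6) = (7)·(5)·(2)/[(-3)·(-5)·(-8)] = -7/12
L_1(6) = (10)·(5)·(2)/[(3)·(-2)·(-5)] = 10/3
L_2(6) = (10)·(7)·(2)/[(5)·(2)·(-3)] = -14/3
L_3(6) = (10)·(7)·(5)/[(8)·(5)·(3)] = 35/12
Sum: (-2)·(-7/12) + (-1)·(10/3) + 8·(-14/3) + (-5)·(35/12) = -649/12

-649/12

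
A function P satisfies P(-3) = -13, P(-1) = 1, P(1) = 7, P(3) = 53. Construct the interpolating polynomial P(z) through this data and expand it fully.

P(z) = z^3 + 2z^2 + 2z + 2

Newton's divided differences:
P[-3,-1] = (1 - (-13)) / (-1 - (-3)) = 7
P[-1,1] = (7 - 1) / (1 - (-1)) = 3
P[1,3] = (53 - 7) / (3 - 1) = 23
P[-3,-1,1] = (3 - 7) / (1 - (-3)) = -1
P[-1,1,3] = (23 - 3) / (3 - (-1)) = 5
P[-3,-1,1,3] = (5 - (-1)) / (3 - (-3)) = 1
P(z) = -13 + 7·(z + 3) + (-1)·(z + 3)(z + 1) + 1·(z + 3)(z + 1)(z - 1)
Expanding: P(z) = z^3 + 2z^2 + 2z + 2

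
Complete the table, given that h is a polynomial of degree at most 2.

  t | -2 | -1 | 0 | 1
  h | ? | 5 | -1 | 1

19

The 3 known values determine h uniquely (degree ≤ 2).
Evaluate each Lagrange basis at t = -2:
L_0(-2) = (-2)·(-3)/[(-1)·(-2)] = 3
L_1(-2) = (-1)·(-3)/[(1)·(-1)] = -3
L_2(-2) = (-1)·(-2)/[(2)·(1)] = 1
Sum: 5·(3) + (-1)·(-3) + 1·(1) = 19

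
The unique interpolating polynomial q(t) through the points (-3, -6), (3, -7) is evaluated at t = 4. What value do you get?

-43/6

Evaluate each Lagrange basis at t = 4:
L_0(4) = (1)/[(-6)] = -1/6
L_1(4) = (7)/[(6)] = 7/6
Sum: (-6)·(-1/6) + (-7)·(7/6) = -43/6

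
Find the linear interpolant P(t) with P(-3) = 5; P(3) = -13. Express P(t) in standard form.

Build the Lagrange basis polynomials:
L_0(t) = (t - 3) / [-6] = -(1/6)t + 1/2
L_1(t) = (t + 3) / [6] = (1/6)t + 1/2
P(t) = 5·L_0 + (-13)·L_1
  5·L_0(t) = -(5/6)t + 5/2
  (-13)·L_1(t) = -(13/6)t - 13/2
Adding term by term: -3t - 4

P(t) = -3t - 4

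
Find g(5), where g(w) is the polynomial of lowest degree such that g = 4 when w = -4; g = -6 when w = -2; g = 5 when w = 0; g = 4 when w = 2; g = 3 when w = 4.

Using Newton's divided-difference form:
g[-4,-2] = (-6 - 4) / (-2 - (-4)) = -5
g[-2,0] = (5 - (-6)) / (0 - (-2)) = 11/2
g[0,2] = (4 - 5) / (2 - 0) = -1/2
g[2,4] = (3 - 4) / (4 - 2) = -1/2
g[-4,-2,0] = (11/2 - (-5)) / (0 - (-4)) = 21/8
g[-2,0,2] = (-1/2 - 11/2) / (2 - (-2)) = -3/2
g[0,2,4] = (-1/2 - (-1/2)) / (4 - 0) = 0
g[-4,-2,0,2] = (-3/2 - 21/8) / (2 - (-4)) = -11/16
g[-2,0,2,4] = (0 - (-3/2)) / (4 - (-2)) = 1/4
g[-4,-2,0,2,4] = (1/4 - (-11/16)) / (4 - (-4)) = 15/128
g(5) = 4 + (-5)·(9) + (21/8)·(9)·(7) + (-11/16)·(9)·(7)·(5) + (15/128)·(9)·(7)·(5)·(3) = 2375/128

2375/128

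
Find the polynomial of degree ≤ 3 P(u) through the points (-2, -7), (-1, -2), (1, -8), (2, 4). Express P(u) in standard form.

P(u) = (23/12)u^3 + (7/6)u^2 - (59/12)u - 37/6

Newton's divided differences:
P[-2,-1] = (-2 - (-7)) / (-1 - (-2)) = 5
P[-1,1] = (-8 - (-2)) / (1 - (-1)) = -3
P[1,2] = (4 - (-8)) / (2 - 1) = 12
P[-2,-1,1] = (-3 - 5) / (1 - (-2)) = -8/3
P[-1,1,2] = (12 - (-3)) / (2 - (-1)) = 5
P[-2,-1,1,2] = (5 - (-8/3)) / (2 - (-2)) = 23/12
P(u) = -7 + 5·(u + 2) + (-8/3)·(u + 2)(u + 1) + (23/12)·(u + 2)(u + 1)(u - 1)
Expanding: P(u) = (23/12)u^3 + (7/6)u^2 - (59/12)u - 37/6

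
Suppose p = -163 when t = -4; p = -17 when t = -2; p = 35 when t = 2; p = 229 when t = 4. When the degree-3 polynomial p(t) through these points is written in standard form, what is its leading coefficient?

The leading coefficient equals the top divided difference p[-4,-2,2,4].
p[-4,-2] = (-17 - (-163)) / (-2 - (-4)) = 73
p[-2,2] = (35 - (-17)) / (2 - (-2)) = 13
p[2,4] = (229 - 35) / (4 - 2) = 97
p[-4,-2,2] = (13 - 73) / (2 - (-4)) = -10
p[-2,2,4] = (97 - 13) / (4 - (-2)) = 14
p[-4,-2,2,4] = (14 - (-10)) / (4 - (-4)) = 3

3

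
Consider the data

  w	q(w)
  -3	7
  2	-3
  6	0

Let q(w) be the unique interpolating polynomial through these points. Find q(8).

31/6

L_0(8) = (6)·(2)/[(-5)·(-9)] = 4/15
L_1(8) = (11)·(2)/[(5)·(-4)] = -11/10
L_2(8) = (11)·(6)/[(9)·(4)] = 11/6
Sum: 7·(4/15) + (-3)·(-11/10) + 0 = 31/6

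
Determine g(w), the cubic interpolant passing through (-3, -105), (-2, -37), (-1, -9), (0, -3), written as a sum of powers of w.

L_0(w) = (w + 2)(w + 1)w / [-6] = -(1/6)w^3 - (1/2)w^2 - (1/3)w
L_1(w) = (w + 3)(w + 1)w / [2] = (1/2)w^3 + 2w^2 + (3/2)w
L_2(w) = (w + 3)(w + 2)w / [-2] = -(1/2)w^3 - (5/2)w^2 - 3w
L_3(w) = (w + 3)(w + 2)(w + 1) / [6] = (1/6)w^3 + w^2 + (11/6)w + 1
g(w) = (-105)·L_0 + (-37)·L_1 + (-9)·L_2 + (-3)·L_3
  (-105)·L_0(w) = (35/2)w^3 + (105/2)w^2 + 35w
  (-37)·L_1(w) = -(37/2)w^3 - 74w^2 - (111/2)w
  (-9)·L_2(w) = (9/2)w^3 + (45/2)w^2 + 27w
  (-3)·L_3(w) = -(1/2)w^3 - 3w^2 - (11/2)w - 3
Adding term by term: 3w^3 - 2w^2 + w - 3

g(w) = 3w^3 - 2w^2 + w - 3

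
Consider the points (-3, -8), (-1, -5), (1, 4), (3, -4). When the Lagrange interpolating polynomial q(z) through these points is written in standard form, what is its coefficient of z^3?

The leading coefficient equals the top divided difference q[-3,-1,1,3].
q[-3,-1] = (-5 - (-8)) / (-1 - (-3)) = 3/2
q[-1,1] = (4 - (-5)) / (1 - (-1)) = 9/2
q[1,3] = (-4 - 4) / (3 - 1) = -4
q[-3,-1,1] = (9/2 - 3/2) / (1 - (-3)) = 3/4
q[-1,1,3] = (-4 - 9/2) / (3 - (-1)) = -17/8
q[-3,-1,1,3] = (-17/8 - 3/4) / (3 - (-3)) = -23/48

-23/48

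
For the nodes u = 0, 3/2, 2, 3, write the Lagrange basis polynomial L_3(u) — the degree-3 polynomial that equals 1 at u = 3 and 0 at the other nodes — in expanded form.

L_3(u) = u(u - 3/2)(u - 2) / [(3)·(3/2)·(1)]
       = (u^3 - (7/2)u^2 + 3u) / (9/2)

L_3(u) = (2/9)u^3 - (7/9)u^2 + (2/3)u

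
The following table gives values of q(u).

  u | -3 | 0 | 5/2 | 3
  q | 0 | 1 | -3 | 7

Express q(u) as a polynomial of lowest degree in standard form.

q(u) = (623/495)u^3 + (5/18)u^2 - (3353/330)u + 1

Build the Lagrange basis polynomials:
L_0(u) = u(u - 5/2)(u - 3) / [-99] = -(1/99)u^3 + (1/18)u^2 - (5/66)u
L_1(u) = (u + 3)(u - 5/2)(u - 3) / [45/2] = (2/45)u^3 - (1/9)u^2 - (2/5)u + 1
L_2(u) = (u + 3)u(u - 3) / [-55/8] = -(8/55)u^3 + (72/55)u
L_3(u) = (u + 3)u(u - 5/2) / [9] = (1/9)u^3 + (1/18)u^2 - (5/6)u
q(u) = 0·L_0 + 1·L_1 + (-3)·L_2 + 7·L_3
  0·L_0(u) = 0
  1·L_1(u) = (2/45)u^3 - (1/9)u^2 - (2/5)u + 1
  (-3)·L_2(u) = (24/55)u^3 - (216/55)u
  7·L_3(u) = (7/9)u^3 + (7/18)u^2 - (35/6)u
Adding term by term: (623/495)u^3 + (5/18)u^2 - (3353/330)u + 1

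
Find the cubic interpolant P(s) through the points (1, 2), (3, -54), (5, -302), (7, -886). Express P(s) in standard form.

L_0(s) = (s - 3)(s - 5)(s - 7) / [-48] = -(1/48)s^3 + (5/16)s^2 - (71/48)s + 35/16
L_1(s) = (s - 1)(s - 5)(s - 7) / [16] = (1/16)s^3 - (13/16)s^2 + (47/16)s - 35/16
L_2(s) = (s - 1)(s - 3)(s - 7) / [-16] = -(1/16)s^3 + (11/16)s^2 - (31/16)s + 21/16
L_3(s) = (s - 1)(s - 3)(s - 5) / [48] = (1/48)s^3 - (3/16)s^2 + (23/48)s - 5/16
P(s) = 2·L_0 + (-54)·L_1 + (-302)·L_2 + (-886)·L_3
  2·L_0(s) = -(1/24)s^3 + (5/8)s^2 - (71/24)s + 35/8
  (-54)·L_1(s) = -(27/8)s^3 + (351/8)s^2 - (1269/8)s + 945/8
  (-302)·L_2(s) = (151/8)s^3 - (1661/8)s^2 + (4681/8)s - 3171/8
  (-886)·L_3(s) = -(443/24)s^3 + (1329/8)s^2 - (10189/24)s + 2215/8
Adding term by term: -3s^3 + 3s^2 - s + 3

P(s) = -3s^3 + 3s^2 - s + 3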